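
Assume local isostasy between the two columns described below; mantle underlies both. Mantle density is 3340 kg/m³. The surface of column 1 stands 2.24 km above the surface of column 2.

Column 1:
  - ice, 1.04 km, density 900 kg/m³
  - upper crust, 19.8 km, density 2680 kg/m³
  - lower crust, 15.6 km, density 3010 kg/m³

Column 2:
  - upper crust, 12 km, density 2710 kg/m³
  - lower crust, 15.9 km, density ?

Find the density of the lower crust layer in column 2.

Take the compensation level at the base of the deeper column (depth z_c below the surface of column 1) and equate Σ ρ_i t_i down to z_c; mantle fills any gap and the z_c terms cancel.
Column 1: 1.04×900 + 19.8×2680 + 15.6×3010 + (z_c − 36.44)×3340
Column 2: 2.24×0 + 12×2710 + 15.9×ρ + (z_c − 2.24 − 27.9)×3340
The z_c×3340 term appears on both sides and cancels. Collect the known terms of each column as K = Σ(ρt)_known − 3340 × (depth of known layers): K_1 = 100956 − 3340×36.44 = −20753.6; K_2 = 32520 − 3340×(2.24 + 27.9) = −68147.6.
Balance: K_1 = K_2 + 15.9×ρ, so ρ = (K_1 − K_2)/15.9 = 47394/15.9 = 2980 kg/m³.

2980 kg/m³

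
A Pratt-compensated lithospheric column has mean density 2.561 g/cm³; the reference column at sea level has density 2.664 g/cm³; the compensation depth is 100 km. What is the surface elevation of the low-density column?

ρ_ref D = ρ (D + h) → h = D (ρ_ref − ρ)/ρ.
h = 100 km × (2.664 − 2.561)/2.561 = 4.02 km.

4.02 km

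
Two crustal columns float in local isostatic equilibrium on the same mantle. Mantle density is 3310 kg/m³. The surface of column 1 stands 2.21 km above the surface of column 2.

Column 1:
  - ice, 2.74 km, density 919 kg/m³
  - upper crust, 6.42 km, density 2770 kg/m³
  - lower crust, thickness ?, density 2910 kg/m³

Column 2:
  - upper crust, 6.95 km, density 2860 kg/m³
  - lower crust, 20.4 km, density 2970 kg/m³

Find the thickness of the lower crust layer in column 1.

18.4 km

Take the compensation level at the base of the deeper column (depth z_c below the surface of column 1) and equate Σ ρ_i t_i down to z_c; mantle fills any gap and the z_c terms cancel.
Column 1: 2.74×919 + 6.42×2770 + x×2910 + (z_c − 9.16 − x)×3310
Column 2: 2.21×0 + 6.95×2860 + 20.4×2970 + (z_c − 2.21 − 27.35)×3310
The z_c×3310 term appears on both sides and cancels. Collect the known terms of each column as K = Σ(ρt)_known − 3310 × (depth of known layers): K_1 = 20301.46 − 3310×9.16 = −10018.14; K_2 = 80465 − 3310×(2.21 + 27.35) = −17378.6.
Balance: K_1 − x×(3310 − 2910) = K_2, so x = (K_1 − K_2)/(3310 − 2910) = 7360.46/400 = 18.4 km.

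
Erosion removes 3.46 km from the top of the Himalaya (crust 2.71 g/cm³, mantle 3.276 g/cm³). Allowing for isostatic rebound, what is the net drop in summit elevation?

Rebound u = e ρ_c/ρ_m = 3.46 km × 2.71/3.276 = 2.862 km.
Net surface drop = e − u = 3.46 km − 2.862 km = e (ρ_m − ρ_c)/ρ_m = 0.598 km.

0.598 km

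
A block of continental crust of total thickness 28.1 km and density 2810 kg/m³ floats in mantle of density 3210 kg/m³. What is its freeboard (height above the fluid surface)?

Floating equilibrium: submerged depth d = t ρ_obj/ρ_fluid = 28.1 km × 2810/3210 = 24.6 km.
Freeboard = t − d = 28.1 km − 24.6 km = 3.5 km.

3.5 km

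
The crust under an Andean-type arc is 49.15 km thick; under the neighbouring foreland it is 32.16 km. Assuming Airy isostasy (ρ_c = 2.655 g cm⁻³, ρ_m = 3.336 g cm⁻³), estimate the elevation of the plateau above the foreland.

3.47 km

Excess crust Δ = 49.15 km − 32.16 km = 16.99 km, split between elevation h and root r with h + r = Δ.
Airy balance ρ_c h = (ρ_m − ρ_c) r gives r = h ρ_c/(ρ_m − ρ_c), so h (1 + ρ_c/(ρ_m − ρ_c)) = Δ, i.e. h = Δ (ρ_m − ρ_c)/ρ_m.
h = 16.99 km × 0.681/3.336 = 3.47 km.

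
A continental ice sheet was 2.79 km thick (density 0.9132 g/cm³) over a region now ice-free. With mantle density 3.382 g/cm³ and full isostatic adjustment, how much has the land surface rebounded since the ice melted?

0.753 km

Removing the load lets mantle flow back in; uplift u satisfies ρ_ice t = ρ_m u.
u = t ρ_ice/ρ_m = 2.79 km × 0.9132/3.382 = 0.753 km.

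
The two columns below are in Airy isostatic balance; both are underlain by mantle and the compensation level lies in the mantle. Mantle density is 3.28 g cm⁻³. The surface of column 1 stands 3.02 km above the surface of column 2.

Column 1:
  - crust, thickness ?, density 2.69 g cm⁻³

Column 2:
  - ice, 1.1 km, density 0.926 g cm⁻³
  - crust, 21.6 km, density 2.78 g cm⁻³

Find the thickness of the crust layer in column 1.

39.5 km

Take the compensation level at the base of the deeper column (depth z_c below the surface of column 1) and equate Σ ρ_i t_i down to z_c; mantle fills any gap and the z_c terms cancel.
Column 1: x×2.69 + (z_c − 0 − x)×3.28
Column 2: 3.02×0 + 1.1×0.926 + 21.6×2.78 + (z_c − 3.02 − 22.7)×3.28
The z_c×3.28 term appears on both sides and cancels. Collect the known terms of each column as K = Σ(ρt)_known − 3.28 × (depth of known layers): K_1 = 0 − 3.28×0 = 0; K_2 = 61.0666 − 3.28×(3.02 + 22.7) = −23.295.
Balance: K_1 − x×(3.28 − 2.69) = K_2, so x = (K_1 − K_2)/(3.28 − 2.69) = 23.295/0.59 = 39.5 km.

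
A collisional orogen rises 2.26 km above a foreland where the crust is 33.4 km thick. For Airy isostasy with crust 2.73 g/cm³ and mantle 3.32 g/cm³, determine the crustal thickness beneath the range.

46.1 km

Root depth r = h ρ_c / (ρ_m − ρ_c) = 2.26 km × 2.73 / 0.59 = 10.46 km.
Total thickness = T + h + r = 33.4 km + 2.26 km + 10.46 km = 46.1 km.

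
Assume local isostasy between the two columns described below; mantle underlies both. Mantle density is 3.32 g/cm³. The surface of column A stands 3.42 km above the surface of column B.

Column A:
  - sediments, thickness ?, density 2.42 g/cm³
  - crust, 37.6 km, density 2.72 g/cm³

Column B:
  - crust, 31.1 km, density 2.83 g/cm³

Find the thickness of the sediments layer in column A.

Take the compensation level at the base of the deeper column (depth z_c below the surface of column A) and equate Σ ρ_i t_i down to z_c; mantle fills any gap and the z_c terms cancel.
Column A: x×2.42 + 37.6×2.72 + (z_c − 37.6 − x)×3.32
Column B: 3.42×0 + 31.1×2.83 + (z_c − 3.42 − 31.1)×3.32
The z_c×3.32 term appears on both sides and cancels. Collect the known terms of each column as K = Σ(ρt)_known − 3.32 × (depth of known layers): K_A = 102.272 − 3.32×37.6 = −22.56; K_B = 88.013 − 3.32×(3.42 + 31.1) = −26.5934.
Balance: K_A − x×(3.32 − 2.42) = K_B, so x = (K_A − K_B)/(3.32 − 2.42) = 4.0334/0.9 = 4.48 km.

4.48 km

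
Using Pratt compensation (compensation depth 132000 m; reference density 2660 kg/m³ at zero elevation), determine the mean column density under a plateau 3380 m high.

Pratt balance: ρ_ref D = ρ (D + h).
ρ = ρ_ref D/(D + h) = 2660 × 132000 m/(132000 m + 3380 m) = 2590 kg/m³.

2590 kg/m³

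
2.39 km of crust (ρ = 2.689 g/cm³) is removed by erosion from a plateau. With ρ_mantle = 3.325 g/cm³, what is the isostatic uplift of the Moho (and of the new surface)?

Unloading: uplift u = e ρ_c/ρ_m = 2.39 km × 2.689/3.325 = 1.93 km.

1.93 km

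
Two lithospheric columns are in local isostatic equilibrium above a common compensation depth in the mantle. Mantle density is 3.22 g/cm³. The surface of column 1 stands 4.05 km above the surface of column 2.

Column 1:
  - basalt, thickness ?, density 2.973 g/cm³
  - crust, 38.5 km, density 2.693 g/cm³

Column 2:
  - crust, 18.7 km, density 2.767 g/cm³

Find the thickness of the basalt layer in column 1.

4.95 km

Take the compensation level at the base of the deeper column (depth z_c below the surface of column 1) and equate Σ ρ_i t_i down to z_c; mantle fills any gap and the z_c terms cancel.
Column 1: x×2.973 + 38.5×2.693 + (z_c − 38.5 − x)×3.22
Column 2: 4.05×0 + 18.7×2.767 + (z_c − 4.05 − 18.7)×3.22
The z_c×3.22 term appears on both sides and cancels. Collect the known terms of each column as K = Σ(ρt)_known − 3.22 × (depth of known layers): K_1 = 103.6805 − 3.22×38.5 = −20.2895; K_2 = 51.7429 − 3.22×(4.05 + 18.7) = −21.5121.
Balance: K_1 − x×(3.22 − 2.973) = K_2, so x = (K_1 − K_2)/(3.22 − 2.973) = 1.2226/0.247 = 4.95 km.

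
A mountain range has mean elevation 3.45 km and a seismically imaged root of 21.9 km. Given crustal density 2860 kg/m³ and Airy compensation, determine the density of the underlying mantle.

Airy balance: ρ_c h = (ρ_m − ρ_c) r → ρ_m = ρ_c (1 + h/r).
ρ_m = 2860 × (1 + 3.45 km/21.9 km) = 3310 kg/m³.

3310 kg/m³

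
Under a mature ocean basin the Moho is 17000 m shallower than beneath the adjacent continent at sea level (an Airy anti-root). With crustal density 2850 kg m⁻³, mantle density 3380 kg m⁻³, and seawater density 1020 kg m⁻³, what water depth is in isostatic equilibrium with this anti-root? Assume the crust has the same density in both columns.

Replacing a thickness d of crust by seawater at the top must be balanced by replacing crust with mantle at the base: d (ρ_c − ρ_w) = a (ρ_m − ρ_c).
d = a (ρ_m − ρ_c)/(ρ_c − ρ_w) = 17000 m × 530/1830 = 4920 m.

4920 m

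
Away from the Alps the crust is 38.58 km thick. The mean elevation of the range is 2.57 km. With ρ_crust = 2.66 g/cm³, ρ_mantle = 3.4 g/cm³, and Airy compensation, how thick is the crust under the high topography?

Root depth r = h ρ_c / (ρ_m − ρ_c) = 2.57 km × 2.66 / 0.74 = 9.238 km.
Total thickness = T + h + r = 38.58 km + 2.57 km + 9.238 km = 50.4 km.

50.4 km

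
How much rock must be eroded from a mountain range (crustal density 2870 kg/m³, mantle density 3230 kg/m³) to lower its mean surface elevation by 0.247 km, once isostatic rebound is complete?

2.22 km

Net drop Δ = e − u = e − e ρ_c/ρ_m = e (ρ_m − ρ_c)/ρ_m.
e = Δ ρ_m/(ρ_m − ρ_c) = 0.247 km × 3230/360 = 2.22 km.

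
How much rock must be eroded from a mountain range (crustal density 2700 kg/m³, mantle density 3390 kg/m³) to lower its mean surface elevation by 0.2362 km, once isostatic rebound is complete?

Net drop Δ = e − u = e − e ρ_c/ρ_m = e (ρ_m − ρ_c)/ρ_m.
e = Δ ρ_m/(ρ_m − ρ_c) = 0.2362 km × 3390/690 = 1.16 km.

1.16 km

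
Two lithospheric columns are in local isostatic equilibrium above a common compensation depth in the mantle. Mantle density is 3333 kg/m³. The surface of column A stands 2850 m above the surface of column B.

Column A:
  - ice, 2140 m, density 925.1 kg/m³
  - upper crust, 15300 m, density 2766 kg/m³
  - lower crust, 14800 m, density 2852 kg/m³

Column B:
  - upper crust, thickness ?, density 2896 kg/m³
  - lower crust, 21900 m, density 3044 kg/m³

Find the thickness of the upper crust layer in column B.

Take the compensation level at the base of the deeper column (depth z_c below the surface of column A) and equate Σ ρ_i t_i down to z_c; mantle fills any gap and the z_c terms cancel.
Column A: 2140×925.1 + 15300×2766 + 14800×2852 + (z_c − 32240)×3333
Column B: 2850×0 + x×2896 + 21900×3044 + (z_c − 2850 − 21900 − x)×3333
The z_c×3333 term appears on both sides and cancels. Collect the known terms of each column as K = Σ(ρt)_known − 3333 × (depth of known layers): K_A = 86509114 − 3333×32240 = −20946806; K_B = 66663600 − 3333×(2850 + 21900) = −15828150.
Balance: K_A = K_B − x×(3333 − 2896), so x = (K_B − K_A)/(3333 − 2896) = 5118660/437 = 11700 m.

11700 m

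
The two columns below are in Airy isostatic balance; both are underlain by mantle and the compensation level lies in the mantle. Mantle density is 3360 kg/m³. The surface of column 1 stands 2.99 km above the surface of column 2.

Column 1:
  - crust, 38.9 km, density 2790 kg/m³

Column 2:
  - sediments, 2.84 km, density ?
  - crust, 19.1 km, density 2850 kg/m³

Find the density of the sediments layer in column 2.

2520 kg/m³

Take the compensation level at the base of the deeper column (depth z_c below the surface of column 1) and equate Σ ρ_i t_i down to z_c; mantle fills any gap and the z_c terms cancel.
Column 1: 38.9×2790 + (z_c − 38.9)×3360
Column 2: 2.99×0 + 2.84×ρ + 19.1×2850 + (z_c − 2.99 − 21.94)×3360
The z_c×3360 term appears on both sides and cancels. Collect the known terms of each column as K = Σ(ρt)_known − 3360 × (depth of known layers): K_1 = 108531 − 3360×38.9 = −22173; K_2 = 54435 − 3360×(2.99 + 21.94) = −29329.8.
Balance: K_1 = K_2 + 2.84×ρ, so ρ = (K_1 − K_2)/2.84 = 7156.8/2.84 = 2520 kg/m³.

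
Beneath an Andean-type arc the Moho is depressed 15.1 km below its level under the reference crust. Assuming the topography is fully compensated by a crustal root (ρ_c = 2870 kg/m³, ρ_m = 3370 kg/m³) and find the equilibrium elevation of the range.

2.63 km

Isostatic balance requires: ρ_c h = (ρ_m − ρ_c) r.
h = r (ρ_m − ρ_c) / ρ_c = 15.1 km × (3370 − 2870) / 2870 = 2.63 km.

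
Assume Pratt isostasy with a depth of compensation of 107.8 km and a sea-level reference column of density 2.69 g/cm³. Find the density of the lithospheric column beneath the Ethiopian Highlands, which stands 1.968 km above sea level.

Pratt balance: ρ_ref D = ρ (D + h).
ρ = ρ_ref D/(D + h) = 2.69 × 107.8 km/(107.8 km + 1.968 km) = 2.64 g/cm³.

2.64 g/cm³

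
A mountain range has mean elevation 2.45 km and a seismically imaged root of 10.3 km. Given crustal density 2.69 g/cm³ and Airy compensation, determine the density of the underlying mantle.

Airy balance: ρ_c h = (ρ_m − ρ_c) r → ρ_m = ρ_c (1 + h/r).
ρ_m = 2.69 × (1 + 2.45 km/10.3 km) = 3.33 g/cm³.

3.33 g/cm³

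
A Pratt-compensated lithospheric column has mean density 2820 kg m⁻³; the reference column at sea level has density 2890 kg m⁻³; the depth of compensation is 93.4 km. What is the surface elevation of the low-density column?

2.32 km

ρ_ref D = ρ (D + h) → h = D (ρ_ref − ρ)/ρ.
h = 93.4 km × (2890 − 2820)/2820 = 2.32 km.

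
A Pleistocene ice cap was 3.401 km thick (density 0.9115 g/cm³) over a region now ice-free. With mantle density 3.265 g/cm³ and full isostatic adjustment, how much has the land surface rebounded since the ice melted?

0.949 km

Removing the load lets mantle flow back in; uplift u satisfies ρ_ice t = ρ_m u.
u = t ρ_ice/ρ_m = 3.401 km × 0.9115/3.265 = 0.949 km.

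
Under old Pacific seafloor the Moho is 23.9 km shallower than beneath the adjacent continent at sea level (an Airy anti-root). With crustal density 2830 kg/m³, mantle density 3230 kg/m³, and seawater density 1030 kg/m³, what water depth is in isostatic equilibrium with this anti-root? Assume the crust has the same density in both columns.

5.31 km

Replacing a thickness d of crust by seawater at the top must be balanced by replacing crust with mantle at the base: d (ρ_c − ρ_w) = a (ρ_m − ρ_c).
d = a (ρ_m − ρ_c)/(ρ_c − ρ_w) = 23.9 km × 400/1800 = 5.31 km.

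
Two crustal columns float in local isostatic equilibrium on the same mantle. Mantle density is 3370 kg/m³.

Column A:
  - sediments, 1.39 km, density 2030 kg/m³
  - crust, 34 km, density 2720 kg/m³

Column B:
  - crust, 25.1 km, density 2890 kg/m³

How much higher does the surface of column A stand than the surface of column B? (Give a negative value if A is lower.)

3.54 km

For any compensation level in the mantle, the mantle terms cancel and isostasy reduces to e = (Σt_A − Σt_B) − (Σ(ρt)_A − Σ(ρt)_B) / ρ_m.
Σt_A = 35.39 km; Σt_B = 25.1 km; Σ(ρt)_A = 95301.7; Σ(ρt)_B = 72539 (in km·kg/m³).
e = (35.39 − 25.1) − (95301.7 − 72539) / 3370 = 3.54 km.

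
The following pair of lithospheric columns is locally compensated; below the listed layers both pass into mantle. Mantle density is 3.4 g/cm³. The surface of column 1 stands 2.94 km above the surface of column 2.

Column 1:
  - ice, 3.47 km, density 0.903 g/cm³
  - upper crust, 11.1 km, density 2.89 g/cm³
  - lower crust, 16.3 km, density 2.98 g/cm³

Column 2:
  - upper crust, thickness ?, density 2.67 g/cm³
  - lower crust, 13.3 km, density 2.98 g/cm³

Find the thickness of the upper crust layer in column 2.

Take the compensation level at the base of the deeper column (depth z_c below the surface of column 1) and equate Σ ρ_i t_i down to z_c; mantle fills any gap and the z_c terms cancel.
Column 1: 3.47×0.903 + 11.1×2.89 + 16.3×2.98 + (z_c − 30.87)×3.4
Column 2: 2.94×0 + x×2.67 + 13.3×2.98 + (z_c − 2.94 − 13.3 − x)×3.4
The z_c×3.4 term appears on both sides and cancels. Collect the known terms of each column as K = Σ(ρt)_known − 3.4 × (depth of known layers): K_1 = 83.78641 − 3.4×30.87 = −21.17159; K_2 = 39.634 − 3.4×(2.94 + 13.3) = −15.582.
Balance: K_1 = K_2 − x×(3.4 − 2.67), so x = (K_2 − K_1)/(3.4 − 2.67) = 5.58959/0.73 = 7.66 km.

7.66 km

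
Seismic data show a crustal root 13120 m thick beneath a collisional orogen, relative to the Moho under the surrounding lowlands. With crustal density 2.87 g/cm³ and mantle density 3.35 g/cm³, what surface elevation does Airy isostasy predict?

2190 m

By Archimedes' principle applied to the lithosphere: ρ_c h = (ρ_m − ρ_c) r.
h = r (ρ_m − ρ_c) / ρ_c = 13120 m × (3.35 − 2.87) / 2.87 = 2190 m.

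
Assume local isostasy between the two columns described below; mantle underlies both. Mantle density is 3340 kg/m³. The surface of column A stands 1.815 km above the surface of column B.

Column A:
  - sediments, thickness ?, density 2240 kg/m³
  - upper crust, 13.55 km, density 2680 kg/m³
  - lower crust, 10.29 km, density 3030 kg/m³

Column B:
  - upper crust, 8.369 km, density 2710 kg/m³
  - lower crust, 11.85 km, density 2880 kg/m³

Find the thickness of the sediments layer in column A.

Take the compensation level at the base of the deeper column (depth z_c below the surface of column A) and equate Σ ρ_i t_i down to z_c; mantle fills any gap and the z_c terms cancel.
Column A: x×2240 + 13.55×2680 + 10.29×3030 + (z_c − 23.84 − x)×3340
Column B: 1.815×0 + 8.369×2710 + 11.85×2880 + (z_c − 1.815 − 20.219)×3340
The z_c×3340 term appears on both sides and cancels. Collect the known terms of each column as K = Σ(ρt)_known − 3340 × (depth of known layers): K_A = 67492.7 − 3340×23.84 = −12132.9; K_B = 56807.99 − 3340×(1.815 + 20.219) = −16785.57.
Balance: K_A − x×(3340 − 2240) = K_B, so x = (K_A − K_B)/(3340 − 2240) = 4652.67/1100 = 4.23 km.

4.23 km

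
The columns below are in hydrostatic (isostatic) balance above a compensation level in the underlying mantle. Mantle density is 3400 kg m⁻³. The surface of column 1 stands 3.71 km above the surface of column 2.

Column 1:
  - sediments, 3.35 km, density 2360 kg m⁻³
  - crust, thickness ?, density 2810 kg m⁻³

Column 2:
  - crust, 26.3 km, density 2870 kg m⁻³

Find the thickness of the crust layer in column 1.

39.1 km

Take the compensation level at the base of the deeper column (depth z_c below the surface of column 1) and equate Σ ρ_i t_i down to z_c; mantle fills any gap and the z_c terms cancel.
Column 1: 3.35×2360 + x×2810 + (z_c − 3.35 − x)×3400
Column 2: 3.71×0 + 26.3×2870 + (z_c − 3.71 − 26.3)×3400
The z_c×3400 term appears on both sides and cancels. Collect the known terms of each column as K = Σ(ρt)_known − 3400 × (depth of known layers): K_1 = 7906 − 3400×3.35 = −3484; K_2 = 75481 − 3400×(3.71 + 26.3) = −26553.
Balance: K_1 − x×(3400 − 2810) = K_2, so x = (K_1 − K_2)/(3400 − 2810) = 23069/590 = 39.1 km.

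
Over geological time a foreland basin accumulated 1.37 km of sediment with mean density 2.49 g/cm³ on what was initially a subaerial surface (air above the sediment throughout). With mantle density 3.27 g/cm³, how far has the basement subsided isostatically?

1.04 km

Subaerial load: s = t ρ_sed / ρ_m = 1.37 km × 2.49/3.27 = 1.04 km.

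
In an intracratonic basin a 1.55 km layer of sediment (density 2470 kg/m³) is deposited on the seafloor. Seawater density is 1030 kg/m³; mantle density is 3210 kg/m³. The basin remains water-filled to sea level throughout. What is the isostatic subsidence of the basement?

1.02 km

Submarine loading: the sediment displaces seawater, and the subsidence is in turn flooded, so s (ρ_m − ρ_w) = t (ρ_sed − ρ_w).
s = 1.55 km × (2470 − 1030) / (3210 − 1030) = 1.02 km.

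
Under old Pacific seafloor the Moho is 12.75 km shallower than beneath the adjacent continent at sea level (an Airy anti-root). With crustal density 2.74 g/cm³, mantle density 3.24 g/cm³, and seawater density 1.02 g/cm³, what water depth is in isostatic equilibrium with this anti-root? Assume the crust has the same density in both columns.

3.71 km

Replacing a thickness d of crust by seawater at the top must be balanced by replacing crust with mantle at the base: d (ρ_c − ρ_w) = a (ρ_m − ρ_c).
d = a (ρ_m − ρ_c)/(ρ_c − ρ_w) = 12.75 km × 0.5/1.72 = 3.71 km.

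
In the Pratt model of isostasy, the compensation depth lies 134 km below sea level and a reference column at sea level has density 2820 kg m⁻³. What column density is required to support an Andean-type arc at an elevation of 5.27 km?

Pratt balance: ρ_ref D = ρ (D + h).
ρ = ρ_ref D/(D + h) = 2820 × 134 km/(134 km + 5.27 km) = 2710 kg m⁻³.

2710 kg m⁻³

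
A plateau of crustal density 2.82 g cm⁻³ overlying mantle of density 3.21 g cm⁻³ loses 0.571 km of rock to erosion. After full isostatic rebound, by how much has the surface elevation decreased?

Rebound u = e ρ_c/ρ_m = 0.571 km × 2.82/3.21 = 0.5016 km.
Net surface drop = e − u = 0.571 km − 0.5016 km = e (ρ_m − ρ_c)/ρ_m = 0.0694 km.

0.0694 km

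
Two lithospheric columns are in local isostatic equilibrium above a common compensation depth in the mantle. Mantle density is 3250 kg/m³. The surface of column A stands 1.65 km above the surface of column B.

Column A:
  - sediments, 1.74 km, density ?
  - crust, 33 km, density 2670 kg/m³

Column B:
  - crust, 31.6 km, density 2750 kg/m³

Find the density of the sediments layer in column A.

2090 kg/m³

Take the compensation level at the base of the deeper column (depth z_c below the surface of column A) and equate Σ ρ_i t_i down to z_c; mantle fills any gap and the z_c terms cancel.
Column A: 1.74×ρ + 33×2670 + (z_c − 34.74)×3250
Column B: 1.65×0 + 31.6×2750 + (z_c − 1.65 − 31.6)×3250
The z_c×3250 term appears on both sides and cancels. Collect the known terms of each column as K = Σ(ρt)_known − 3250 × (depth of known layers): K_A = 88110 − 3250×34.74 = −24795; K_B = 86900 − 3250×(1.65 + 31.6) = −21162.5.
Balance: K_A + 1.74×ρ = K_B, so ρ = (K_B − K_A)/1.74 = 3632.5/1.74 = 2090 kg/m³.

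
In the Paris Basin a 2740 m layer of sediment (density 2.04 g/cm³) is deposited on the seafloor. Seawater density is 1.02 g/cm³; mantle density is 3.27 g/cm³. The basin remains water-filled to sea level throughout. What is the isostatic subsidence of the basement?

Submarine loading: the sediment displaces seawater, and the subsidence is in turn flooded, so s (ρ_m − ρ_w) = t (ρ_sed − ρ_w).
s = 2740 m × (2.04 − 1.02) / (3.27 − 1.02) = 1240 m.

1240 m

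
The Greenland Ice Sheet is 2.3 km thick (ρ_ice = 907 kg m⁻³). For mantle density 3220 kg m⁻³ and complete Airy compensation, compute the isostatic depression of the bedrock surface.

0.648 km

In Airy isostatic equilibrium: the ice load ρ_ice t is balanced by mantle displaced below, ρ_m s.
s = t ρ_ice / ρ_m = 2.3 km × 907/3220 = 0.648 km.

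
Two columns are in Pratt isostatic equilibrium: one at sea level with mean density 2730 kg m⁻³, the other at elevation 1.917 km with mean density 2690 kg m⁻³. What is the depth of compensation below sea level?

129 km

ρ_ref D = ρ (D + h) → D (ρ_ref − ρ) = ρ h.
D = ρ h/(ρ_ref − ρ) = 2690 × 1.917 km/(2730 − 2690) = 129 km.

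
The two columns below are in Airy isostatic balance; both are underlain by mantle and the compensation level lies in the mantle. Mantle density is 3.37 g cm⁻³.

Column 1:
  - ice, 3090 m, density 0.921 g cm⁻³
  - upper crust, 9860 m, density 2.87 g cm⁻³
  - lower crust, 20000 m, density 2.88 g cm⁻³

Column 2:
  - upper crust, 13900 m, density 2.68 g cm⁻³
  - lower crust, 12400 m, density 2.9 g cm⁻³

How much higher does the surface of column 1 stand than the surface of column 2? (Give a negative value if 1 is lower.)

2040 m

For any compensation level in the mantle, the mantle terms cancel and isostasy reduces to e = (Σt_1 − Σt_2) − (Σ(ρt)_1 − Σ(ρt)_2) / ρ_m.
Σt_1 = 32950 m; Σt_2 = 26300 m; Σ(ρt)_1 = 88744.09; Σ(ρt)_2 = 73212 (in m·g cm⁻³).
e = (32950 − 26300) − (88744.09 − 73212) / 3.37 = 2040 m.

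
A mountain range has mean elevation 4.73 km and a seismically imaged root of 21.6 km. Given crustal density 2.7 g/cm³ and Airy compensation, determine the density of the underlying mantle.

3.29 g/cm³

Airy balance: ρ_c h = (ρ_m − ρ_c) r → ρ_m = ρ_c (1 + h/r).
ρ_m = 2.7 × (1 + 4.73 km/21.6 km) = 3.29 g/cm³.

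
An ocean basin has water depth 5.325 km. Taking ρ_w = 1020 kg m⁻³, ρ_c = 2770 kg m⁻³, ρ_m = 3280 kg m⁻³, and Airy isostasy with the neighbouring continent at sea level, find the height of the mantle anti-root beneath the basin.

18.3 km

Isostatic balance requires: replacing crust with seawater at the top is compensated by replacing crust with mantle at the base: d (ρ_c − ρ_w) = a (ρ_m − ρ_c).
a = d (ρ_c − ρ_w)/(ρ_m − ρ_c) = 5.325 km × 1750/510 = 18.3 km.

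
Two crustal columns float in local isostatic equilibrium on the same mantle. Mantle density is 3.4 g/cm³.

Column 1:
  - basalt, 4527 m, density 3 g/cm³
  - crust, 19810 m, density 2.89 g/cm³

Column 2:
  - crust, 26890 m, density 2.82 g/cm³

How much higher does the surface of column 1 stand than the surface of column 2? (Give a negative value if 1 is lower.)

For any compensation level in the mantle, the mantle terms cancel and isostasy reduces to e = (Σt_1 − Σt_2) − (Σ(ρt)_1 − Σ(ρt)_2) / ρ_m.
Σt_1 = 24337 m; Σt_2 = 26890 m; Σ(ρt)_1 = 70831.9; Σ(ρt)_2 = 75829.8 (in m·g/cm³).
e = (24337 − 26890) − (70831.9 − 75829.8) / 3.4 = −1080 m.

−1080 m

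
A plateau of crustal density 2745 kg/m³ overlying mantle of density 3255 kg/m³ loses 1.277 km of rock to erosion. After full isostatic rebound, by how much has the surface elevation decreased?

0.2 km

Rebound u = e ρ_c/ρ_m = 1.277 km × 2745/3255 = 1.077 km.
Net surface drop = e − u = 1.277 km − 1.077 km = e (ρ_m − ρ_c)/ρ_m = 0.2 km.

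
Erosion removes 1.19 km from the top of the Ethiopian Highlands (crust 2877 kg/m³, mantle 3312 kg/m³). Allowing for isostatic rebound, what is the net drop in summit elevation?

0.156 km

Rebound u = e ρ_c/ρ_m = 1.19 km × 2877/3312 = 1.034 km.
Net surface drop = e − u = 1.19 km − 1.034 km = e (ρ_m − ρ_c)/ρ_m = 0.156 km.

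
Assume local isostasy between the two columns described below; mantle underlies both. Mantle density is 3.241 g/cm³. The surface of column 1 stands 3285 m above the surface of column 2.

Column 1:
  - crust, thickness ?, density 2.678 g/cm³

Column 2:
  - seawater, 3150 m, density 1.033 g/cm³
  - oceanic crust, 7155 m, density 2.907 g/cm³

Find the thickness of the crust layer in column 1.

35500 m

Take the compensation level at the base of the deeper column (depth z_c below the surface of column 1) and equate Σ ρ_i t_i down to z_c; mantle fills any gap and the z_c terms cancel.
Column 1: x×2.678 + (z_c − 0 − x)×3.241
Column 2: 3285×0 + 3150×1.033 + 7155×2.907 + (z_c − 3285 − 10305)×3.241
The z_c×3.241 term appears on both sides and cancels. Collect the known terms of each column as K = Σ(ρt)_known − 3.241 × (depth of known layers): K_1 = 0 − 3.241×0 = 0; K_2 = 24053.535 − 3.241×(3285 + 10305) = −19991.655.
Balance: K_1 − x×(3.241 − 2.678) = K_2, so x = (K_1 − K_2)/(3.241 − 2.678) = 19991.7/0.563 = 35500 m.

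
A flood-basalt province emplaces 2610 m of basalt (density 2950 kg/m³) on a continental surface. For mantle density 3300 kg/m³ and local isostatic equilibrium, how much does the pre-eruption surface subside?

Subaerial loading: s = t ρ_load / ρ_m.
s = 2610 m × 2950/3300 = 2330 m.

2330 m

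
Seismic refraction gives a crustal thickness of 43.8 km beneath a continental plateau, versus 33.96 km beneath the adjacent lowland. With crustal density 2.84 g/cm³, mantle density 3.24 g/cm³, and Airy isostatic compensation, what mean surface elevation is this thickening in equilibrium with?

Excess crust Δ = 43.8 km − 33.96 km = 9.84 km, split between elevation h and root r with h + r = Δ.
Airy balance ρ_c h = (ρ_m − ρ_c) r gives r = h ρ_c/(ρ_m − ρ_c), so h (1 + ρ_c/(ρ_m − ρ_c)) = Δ, i.e. h = Δ (ρ_m − ρ_c)/ρ_m.
h = 9.84 km × 0.4/3.24 = 1.21 km.

1.21 km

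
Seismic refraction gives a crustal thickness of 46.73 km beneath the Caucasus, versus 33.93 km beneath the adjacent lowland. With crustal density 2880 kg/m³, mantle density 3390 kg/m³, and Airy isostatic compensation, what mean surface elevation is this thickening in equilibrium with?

Excess crust Δ = 46.73 km − 33.93 km = 12.8 km, split between elevation h and root r with h + r = Δ.
Airy balance ρ_c h = (ρ_m − ρ_c) r gives r = h ρ_c/(ρ_m − ρ_c), so h (1 + ρ_c/(ρ_m − ρ_c)) = Δ, i.e. h = Δ (ρ_m − ρ_c)/ρ_m.
h = 12.8 km × 510/3390 = 1.93 km.

1.93 km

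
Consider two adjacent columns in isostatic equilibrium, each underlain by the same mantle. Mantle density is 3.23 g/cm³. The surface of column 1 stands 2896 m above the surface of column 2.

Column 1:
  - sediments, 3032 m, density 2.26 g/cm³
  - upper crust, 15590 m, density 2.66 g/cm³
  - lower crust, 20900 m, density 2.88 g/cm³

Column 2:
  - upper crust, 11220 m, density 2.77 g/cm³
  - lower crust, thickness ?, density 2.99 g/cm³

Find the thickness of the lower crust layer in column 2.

Take the compensation level at the base of the deeper column (depth z_c below the surface of column 1) and equate Σ ρ_i t_i down to z_c; mantle fills any gap and the z_c terms cancel.
Column 1: 3032×2.26 + 15590×2.66 + 20900×2.88 + (z_c − 39522)×3.23
Column 2: 2896×0 + 11220×2.77 + x×2.99 + (z_c − 2896 − 11220 − x)×3.23
The z_c×3.23 term appears on both sides and cancels. Collect the known terms of each column as K = Σ(ρt)_known − 3.23 × (depth of known layers): K_1 = 108513.72 − 3.23×39522 = −19142.34; K_2 = 31079.4 − 3.23×(2896 + 11220) = −14515.28.
Balance: K_1 = K_2 − x×(3.23 − 2.99), so x = (K_2 − K_1)/(3.23 − 2.99) = 4627.06/0.24 = 19300 m.

19300 m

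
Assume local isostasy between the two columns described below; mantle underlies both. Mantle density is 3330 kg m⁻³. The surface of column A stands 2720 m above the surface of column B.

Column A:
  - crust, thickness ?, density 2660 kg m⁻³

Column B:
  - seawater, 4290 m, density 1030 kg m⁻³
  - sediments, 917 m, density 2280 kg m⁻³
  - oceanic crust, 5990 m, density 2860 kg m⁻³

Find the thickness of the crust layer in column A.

Take the compensation level at the base of the deeper column (depth z_c below the surface of column A) and equate Σ ρ_i t_i down to z_c; mantle fills any gap and the z_c terms cancel.
Column A: x×2660 + (z_c − 0 − x)×3330
Column B: 2720×0 + 4290×1030 + 917×2280 + 5990×2860 + (z_c − 2720 − 11197)×3330
The z_c×3330 term appears on both sides and cancels. Collect the known terms of each column as K = Σ(ρt)_known − 3330 × (depth of known layers): K_A = 0 − 3330×0 = 0; K_B = 23640860 − 3330×(2720 + 11197) = −22702750.
Balance: K_A − x×(3330 − 2660) = K_B, so x = (K_A − K_B)/(3330 − 2660) = 22702800/670 = 33900 m.

33900 m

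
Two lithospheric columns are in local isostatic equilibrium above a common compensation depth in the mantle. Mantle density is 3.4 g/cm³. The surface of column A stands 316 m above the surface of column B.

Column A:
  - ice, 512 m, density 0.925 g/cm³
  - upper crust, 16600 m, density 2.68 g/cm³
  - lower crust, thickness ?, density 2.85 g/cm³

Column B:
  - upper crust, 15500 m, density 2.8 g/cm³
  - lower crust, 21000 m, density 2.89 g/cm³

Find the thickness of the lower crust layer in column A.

Take the compensation level at the base of the deeper column (depth z_c below the surface of column A) and equate Σ ρ_i t_i down to z_c; mantle fills any gap and the z_c terms cancel.
Column A: 512×0.925 + 16600×2.68 + x×2.85 + (z_c − 17112 − x)×3.4
Column B: 316×0 + 15500×2.8 + 21000×2.89 + (z_c − 316 − 36500)×3.4
The z_c×3.4 term appears on both sides and cancels. Collect the known terms of each column as K = Σ(ρt)_known − 3.4 × (depth of known layers): K_A = 44961.6 − 3.4×17112 = −13219.2; K_B = 104090 − 3.4×(316 + 36500) = −21084.4.
Balance: K_A − x×(3.4 − 2.85) = K_B, so x = (K_A − K_B)/(3.4 − 2.85) = 7865.2/0.55 = 14300 m.

14300 m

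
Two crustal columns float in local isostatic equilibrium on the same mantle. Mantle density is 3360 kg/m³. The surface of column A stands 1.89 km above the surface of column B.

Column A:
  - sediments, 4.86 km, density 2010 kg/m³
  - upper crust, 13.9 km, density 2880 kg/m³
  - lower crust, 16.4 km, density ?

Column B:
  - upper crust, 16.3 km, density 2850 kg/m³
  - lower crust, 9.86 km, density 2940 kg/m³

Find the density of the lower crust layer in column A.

Take the compensation level at the base of the deeper column (depth z_c below the surface of column A) and equate Σ ρ_i t_i down to z_c; mantle fills any gap and the z_c terms cancel.
Column A: 4.86×2010 + 13.9×2880 + 16.4×ρ + (z_c − 35.16)×3360
Column B: 1.89×0 + 16.3×2850 + 9.86×2940 + (z_c − 1.89 − 26.16)×3360
The z_c×3360 term appears on both sides and cancels. Collect the known terms of each column as K = Σ(ρt)_known − 3360 × (depth of known layers): K_A = 49800.6 − 3360×35.16 = −68337; K_B = 75443.4 − 3360×(1.89 + 26.16) = −18804.6.
Balance: K_A + 16.4×ρ = K_B, so ρ = (K_B − K_A)/16.4 = 49532.4/16.4 = 3020 kg/m³.

3020 kg/m³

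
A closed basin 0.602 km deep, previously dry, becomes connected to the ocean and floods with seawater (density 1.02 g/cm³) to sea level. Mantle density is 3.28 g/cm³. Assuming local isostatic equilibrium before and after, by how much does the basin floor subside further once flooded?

0.272 km

After flooding the water column is d + s deep. Its weight must equal the weight of mantle displaced by the extra subsidence s: (d + s) ρ_w = s ρ_m.
s = d ρ_w / (ρ_m − ρ_w) = 0.602 km × 1.02/(3.28 − 1.02) = 0.272 km.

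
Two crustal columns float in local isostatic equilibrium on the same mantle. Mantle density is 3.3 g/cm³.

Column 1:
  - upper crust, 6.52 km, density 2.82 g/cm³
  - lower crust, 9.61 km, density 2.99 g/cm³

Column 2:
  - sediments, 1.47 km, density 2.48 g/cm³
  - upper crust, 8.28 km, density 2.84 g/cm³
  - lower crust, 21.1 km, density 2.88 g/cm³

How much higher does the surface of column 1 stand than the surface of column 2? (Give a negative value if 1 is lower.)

For any compensation level in the mantle, the mantle terms cancel and isostasy reduces to e = (Σt_1 − Σt_2) − (Σ(ρt)_1 − Σ(ρt)_2) / ρ_m.
Σt_1 = 16.13 km; Σt_2 = 30.85 km; Σ(ρt)_1 = 47.1203; Σ(ρt)_2 = 87.9288 (in km·g/cm³).
e = (16.13 − 30.85) − (47.1203 − 87.9288) / 3.3 = −2.35 km.

−2.35 km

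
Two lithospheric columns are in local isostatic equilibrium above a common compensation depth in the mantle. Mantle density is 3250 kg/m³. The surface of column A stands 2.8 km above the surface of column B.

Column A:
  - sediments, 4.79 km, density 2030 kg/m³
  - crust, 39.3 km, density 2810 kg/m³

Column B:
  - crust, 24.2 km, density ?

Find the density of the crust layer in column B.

2670 kg/m³

Take the compensation level at the base of the deeper column (depth z_c below the surface of column A) and equate Σ ρ_i t_i down to z_c; mantle fills any gap and the z_c terms cancel.
Column A: 4.79×2030 + 39.3×2810 + (z_c − 44.09)×3250
Column B: 2.8×0 + 24.2×ρ + (z_c − 2.8 − 24.2)×3250
The z_c×3250 term appears on both sides and cancels. Collect the known terms of each column as K = Σ(ρt)_known − 3250 × (depth of known layers): K_A = 120156.7 − 3250×44.09 = −23135.8; K_B = 0 − 3250×(2.8 + 24.2) = −87750.
Balance: K_A = K_B + 24.2×ρ, so ρ = (K_A − K_B)/24.2 = 64614.2/24.2 = 2670 kg/m³.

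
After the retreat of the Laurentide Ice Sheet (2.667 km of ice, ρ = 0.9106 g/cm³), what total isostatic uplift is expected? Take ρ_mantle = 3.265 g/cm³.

Removing the load lets mantle flow back in; uplift u satisfies ρ_ice t = ρ_m u.
u = t ρ_ice/ρ_m = 2.667 km × 0.9106/3.265 = 0.744 km.

0.744 km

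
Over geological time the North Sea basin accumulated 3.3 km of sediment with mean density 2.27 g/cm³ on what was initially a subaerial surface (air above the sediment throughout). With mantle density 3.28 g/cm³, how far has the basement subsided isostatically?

Subaerial load: s = t ρ_sed / ρ_m = 3.3 km × 2.27/3.28 = 2.28 km.

2.28 km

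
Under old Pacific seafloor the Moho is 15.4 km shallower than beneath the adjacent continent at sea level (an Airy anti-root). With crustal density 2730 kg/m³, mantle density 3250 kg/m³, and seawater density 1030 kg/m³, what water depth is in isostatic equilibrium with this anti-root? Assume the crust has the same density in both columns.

4.71 km

Replacing a thickness d of crust by seawater at the top must be balanced by replacing crust with mantle at the base: d (ρ_c − ρ_w) = a (ρ_m − ρ_c).
d = a (ρ_m − ρ_c)/(ρ_c − ρ_w) = 15.4 km × 520/1700 = 4.71 km.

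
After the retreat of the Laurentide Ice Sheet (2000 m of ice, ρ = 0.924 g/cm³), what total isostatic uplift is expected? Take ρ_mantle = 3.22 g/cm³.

Removing the load lets mantle flow back in; uplift u satisfies ρ_ice t = ρ_m u.
u = t ρ_ice/ρ_m = 2000 m × 0.924/3.22 = 574 m.

574 m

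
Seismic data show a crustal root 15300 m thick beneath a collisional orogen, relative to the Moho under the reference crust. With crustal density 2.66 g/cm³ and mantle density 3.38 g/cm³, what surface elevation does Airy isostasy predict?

4140 m

Balancing pressure at the compensation depth: ρ_c h = (ρ_m − ρ_c) r.
h = r (ρ_m − ρ_c) / ρ_c = 15300 m × (3.38 − 2.66) / 2.66 = 4140 m.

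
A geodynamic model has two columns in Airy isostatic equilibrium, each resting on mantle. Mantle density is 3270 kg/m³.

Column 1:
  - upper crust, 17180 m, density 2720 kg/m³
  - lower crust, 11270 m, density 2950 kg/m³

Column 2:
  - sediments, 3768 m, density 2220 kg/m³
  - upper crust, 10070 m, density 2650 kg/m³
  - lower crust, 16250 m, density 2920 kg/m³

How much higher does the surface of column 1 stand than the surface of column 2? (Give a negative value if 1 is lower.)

For any compensation level in the mantle, the mantle terms cancel and isostasy reduces to e = (Σt_1 − Σt_2) − (Σ(ρt)_1 − Σ(ρt)_2) / ρ_m.
Σt_1 = 28450 m; Σt_2 = 30088 m; Σ(ρt)_1 = 79976100; Σ(ρt)_2 = 82500460 (in m·kg/m³).
e = (28450 − 30088) − (79976100 − 82500460) / 3270 = −866 m.

−866 m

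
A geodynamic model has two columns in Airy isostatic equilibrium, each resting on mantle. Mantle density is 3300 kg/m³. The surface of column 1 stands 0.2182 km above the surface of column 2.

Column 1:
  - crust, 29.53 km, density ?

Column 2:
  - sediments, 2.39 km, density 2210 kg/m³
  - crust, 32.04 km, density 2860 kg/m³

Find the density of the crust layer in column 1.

2710 kg/m³

Take the compensation level at the base of the deeper column (depth z_c below the surface of column 1) and equate Σ ρ_i t_i down to z_c; mantle fills any gap and the z_c terms cancel.
Column 1: 29.53×ρ + (z_c − 29.53)×3300
Column 2: 0.2182×0 + 2.39×2210 + 32.04×2860 + (z_c − 0.2182 − 34.43)×3300
The z_c×3300 term appears on both sides and cancels. Collect the known terms of each column as K = Σ(ρt)_known − 3300 × (depth of known layers): K_1 = 0 − 3300×29.53 = −97449; K_2 = 96916.3 − 3300×(0.2182 + 34.43) = −17422.76.
Balance: K_1 + 29.53×ρ = K_2, so ρ = (K_2 − K_1)/29.53 = 80026.2/29.53 = 2710 kg/m³.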